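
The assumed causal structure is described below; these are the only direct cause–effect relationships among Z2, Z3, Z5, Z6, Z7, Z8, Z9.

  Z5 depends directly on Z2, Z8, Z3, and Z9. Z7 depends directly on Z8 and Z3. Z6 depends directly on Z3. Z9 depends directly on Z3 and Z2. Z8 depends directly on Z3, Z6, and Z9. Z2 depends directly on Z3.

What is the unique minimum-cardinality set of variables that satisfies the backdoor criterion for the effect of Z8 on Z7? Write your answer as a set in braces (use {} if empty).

Variables eligible for adjustment (non-descendants of Z8, excluding Z8 and Z7): {Z2, Z3, Z6, Z9}.
Backdoor paths from Z8 to Z7:
  P1: Z8 <- Z3 -> Z7
  P2: Z8 <- Z9 <- Z3 -> Z7
  P3: Z8 <- Z9 <- Z2 <- Z3 -> Z7
  P4: Z8 <- Z9 <- Z2 -> Z5 <- Z3 -> Z7
  P5: Z8 <- Z9 -> Z5 <- Z3 -> Z7
  P6: Z8 <- Z9 -> Z5 <- Z2 <- Z3 -> Z7
  P7: Z8 <- Z6 <- Z3 -> Z7
The empty set is not sufficient: P1 (Z8 <- Z3 -> Z7) has no collider blocking it and no conditioned non-collider, so it is open.
Try {Z3}:
  P1: blocked at fork node Z3 ∈ conditioning set.
  P2: blocked at fork node Z3 ∈ conditioning set.
  P3: blocked at fork node Z3 ∈ conditioning set.
  P4: blocked at collider Z5 (neither it nor any descendant is in the conditioning set).
  P5: blocked at collider Z5 (neither it nor any descendant is in the conditioning set).
  P6: blocked at collider Z5 (neither it nor any descendant is in the conditioning set).
  P7: blocked at fork node Z3 ∈ conditioning set.
{Z3} contains no descendant of Z8 and blocks every backdoor path.
No other singleton works — e.g. {Z2} leaves P1 open — so {Z3} is the unique smallest valid adjustment set.

{Z3}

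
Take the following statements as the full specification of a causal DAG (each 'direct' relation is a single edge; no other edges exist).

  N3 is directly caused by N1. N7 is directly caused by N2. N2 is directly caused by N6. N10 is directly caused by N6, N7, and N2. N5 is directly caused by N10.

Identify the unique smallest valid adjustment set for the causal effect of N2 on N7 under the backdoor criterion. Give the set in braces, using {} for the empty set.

Variables eligible for adjustment (non-descendants of N2, excluding N2 and N7): {N1, N3, N6}.
Backdoor paths from N2 to N7:
  P1: N2 <- N6 -> N10 <- N7
Each backdoor path contains an unconditioned collider, so every path is already blocked with the empty conditioning set:
  P1: blocked at collider N10 (neither it nor any descendant is in the conditioning set).
The empty set is therefore the unique smallest valid set.

{}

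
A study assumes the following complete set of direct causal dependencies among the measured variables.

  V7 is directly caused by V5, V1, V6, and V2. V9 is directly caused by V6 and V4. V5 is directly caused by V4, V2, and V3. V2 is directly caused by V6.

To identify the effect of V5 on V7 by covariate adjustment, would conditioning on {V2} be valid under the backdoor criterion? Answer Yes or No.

Backdoor paths from V5 to V7 (paths whose first edge points into V5):
  P1: V5 <- V2 <- V6 -> V7
  P2: V5 <- V2 -> V7
  P3: V5 <- V4 -> V9 <- V6 -> V2 -> V7
  P4: V5 <- V4 -> V9 <- V6 -> V7
Condition 1 (no descendant of V5 in the set): holds — descendants of V5 are {V7}; none are in {V2}.
Condition 2 (every backdoor path blocked by {V2}):
  P1: blocked at chain node V2 ∈ conditioning set.
  P2: blocked at fork node V2 ∈ conditioning set.
  P3: blocked at collider V9 (neither it nor any descendant is in the conditioning set).
  P4: blocked at collider V9 (neither it nor any descendant is in the conditioning set).
{V2} satisfies the backdoor criterion.

Yes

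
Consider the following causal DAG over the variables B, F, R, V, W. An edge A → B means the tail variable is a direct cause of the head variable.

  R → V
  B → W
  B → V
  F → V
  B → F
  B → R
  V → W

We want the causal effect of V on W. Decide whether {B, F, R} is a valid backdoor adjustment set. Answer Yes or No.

Yes

Backdoor paths from V to W (paths whose first edge points into V):
  P1: V <- B -> W
  P2: V <- R <- B -> W
  P3: V <- F <- B -> W
Condition 1 (no descendant of V in the set): holds — descendants of V are {W}; none are in {B, F, R}.
Condition 2 (every backdoor path blocked by {B, F, R}):
  P1: blocked at fork node B ∈ conditioning set.
  P2: blocked at chain node R ∈ conditioning set.
  P3: blocked at chain node F ∈ conditioning set.
{B, F, R} satisfies the backdoor criterion.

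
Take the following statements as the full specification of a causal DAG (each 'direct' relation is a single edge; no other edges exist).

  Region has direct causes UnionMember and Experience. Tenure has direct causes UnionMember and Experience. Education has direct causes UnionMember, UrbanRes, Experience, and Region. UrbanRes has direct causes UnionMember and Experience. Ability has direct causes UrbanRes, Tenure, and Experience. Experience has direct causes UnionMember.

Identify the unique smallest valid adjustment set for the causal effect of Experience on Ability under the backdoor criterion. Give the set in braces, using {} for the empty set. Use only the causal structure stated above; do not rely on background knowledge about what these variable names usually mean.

Variables eligible for adjustment (non-descendants of Experience, excluding Experience and Ability): {UnionMember}.
Backdoor paths from Experience to Ability:
  P1: Experience <- UnionMember -> Tenure -> Ability
  P2: Experience <- UnionMember -> Region -> Education <- UrbanRes -> Ability
  P3: Experience <- UnionMember -> UrbanRes -> Ability
  P4: Experience <- UnionMember -> Education <- UrbanRes -> Ability
The empty set is not sufficient: P1 (Experience <- UnionMember -> Tenure -> Ability) has no collider blocking it and no conditioned non-collider, so it is open.
Try {UnionMember}:
  P1: blocked at fork node UnionMember ∈ conditioning set.
  P2: blocked at fork node UnionMember ∈ conditioning set.
  P3: blocked at fork node UnionMember ∈ conditioning set.
  P4: blocked at fork node UnionMember ∈ conditioning set.
{UnionMember} contains no descendant of Experience and blocks every backdoor path.
{UnionMember} is the unique smallest valid adjustment set.

{UnionMember}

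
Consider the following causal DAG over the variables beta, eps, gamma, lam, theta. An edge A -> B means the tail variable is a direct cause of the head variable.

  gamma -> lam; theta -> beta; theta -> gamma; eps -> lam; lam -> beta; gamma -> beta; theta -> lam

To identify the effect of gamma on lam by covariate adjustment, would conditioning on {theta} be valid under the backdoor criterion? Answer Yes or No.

Yes

Backdoor paths from gamma to lam (paths whose first edge points into gamma):
  P1: gamma <- theta -> lam
  P2: gamma <- theta -> beta <- lam
Condition 1 (no descendant of gamma in the set): holds — descendants of gamma are {beta, lam}; none are in {theta}.
Condition 2 (every backdoor path blocked by {theta}):
  P1: blocked at fork node theta ∈ conditioning set.
  P2: blocked at fork node theta ∈ conditioning set.
{theta} satisfies the backdoor criterion.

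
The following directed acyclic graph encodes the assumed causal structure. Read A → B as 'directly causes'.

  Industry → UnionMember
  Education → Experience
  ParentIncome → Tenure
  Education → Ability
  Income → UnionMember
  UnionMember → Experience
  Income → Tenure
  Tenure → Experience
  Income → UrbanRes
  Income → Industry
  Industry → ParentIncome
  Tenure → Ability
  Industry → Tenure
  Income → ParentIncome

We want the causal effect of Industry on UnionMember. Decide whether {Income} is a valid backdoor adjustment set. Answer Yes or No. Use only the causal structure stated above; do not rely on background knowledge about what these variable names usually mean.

Yes

Backdoor paths from Industry to UnionMember (paths whose first edge points into Industry):
  P1: Industry <- Income -> ParentIncome -> Tenure -> Experience <- UnionMember
  P2: Industry <- Income -> ParentIncome -> Tenure -> Ability <- Education -> Experience <- UnionMember
  P3: Industry <- Income -> Tenure -> Experience <- UnionMember
  P4: Industry <- Income -> Tenure -> Ability <- Education -> Experience <- UnionMember
  P5: Industry <- Income -> UnionMember
Condition 1 (no descendant of Industry in the set): holds — descendants of Industry are {Ability, Experience, ParentIncome, Tenure, UnionMember}; none are in {Income}.
Condition 2 (every backdoor path blocked by {Income}):
  P1: blocked at fork node Income ∈ conditioning set.
  P2: blocked at fork node Income ∈ conditioning set.
  P3: blocked at fork node Income ∈ conditioning set.
  P4: blocked at fork node Income ∈ conditioning set.
  P5: blocked at fork node Income ∈ conditioning set.
{Income} satisfies the backdoor criterion.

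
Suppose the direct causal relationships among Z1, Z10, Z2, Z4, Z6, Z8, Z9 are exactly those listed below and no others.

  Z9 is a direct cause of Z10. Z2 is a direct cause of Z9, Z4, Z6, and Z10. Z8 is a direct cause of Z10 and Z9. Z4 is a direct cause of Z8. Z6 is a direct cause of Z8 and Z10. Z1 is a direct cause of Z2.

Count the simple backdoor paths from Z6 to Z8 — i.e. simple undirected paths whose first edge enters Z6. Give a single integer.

5

A backdoor path from Z6 to Z8 is any simple undirected path whose first edge points into Z6 (i.e. leaves Z6 via a parent).
Parents of Z6: {Z2}.
Enumerating:
  P1: Z6 <- Z2 -> Z4 -> Z8
  P2: Z6 <- Z2 -> Z9 <- Z8
  P3: Z6 <- Z2 -> Z9 -> Z10 <- Z8
  P4: Z6 <- Z2 -> Z10 <- Z8
  P5: Z6 <- Z2 -> Z10 <- Z9 <- Z8
That exhausts the simple backdoor paths. Count: 5.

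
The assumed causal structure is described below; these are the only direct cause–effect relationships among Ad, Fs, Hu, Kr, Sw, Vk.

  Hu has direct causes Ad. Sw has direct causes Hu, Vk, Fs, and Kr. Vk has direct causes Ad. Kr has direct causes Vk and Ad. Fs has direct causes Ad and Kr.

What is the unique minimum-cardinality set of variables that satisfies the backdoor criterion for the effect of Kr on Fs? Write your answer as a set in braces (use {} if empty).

{Ad}

Variables eligible for adjustment (non-descendants of Kr, excluding Kr and Fs): {Ad, Hu, Vk}.
Backdoor paths from Kr to Fs:
  P1: Kr <- Ad -> Hu -> Sw <- Fs
  P2: Kr <- Ad -> Vk -> Sw <- Fs
  P3: Kr <- Ad -> Fs
  P4: Kr <- Vk <- Ad -> Hu -> Sw <- Fs
  P5: Kr <- Vk <- Ad -> Fs
  P6: Kr <- Vk -> Sw <- Hu <- Ad -> Fs
  P7: Kr <- Vk -> Sw <- Fs
The empty set is not sufficient: P3 (Kr <- Ad -> Fs) has no collider blocking it and no conditioned non-collider, so it is open.
Try {Ad}:
  P1: blocked at fork node Ad ∈ conditioning set.
  P2: blocked at fork node Ad ∈ conditioning set.
  P3: blocked at fork node Ad ∈ conditioning set.
  P4: blocked at fork node Ad ∈ conditioning set.
  P5: blocked at fork node Ad ∈ conditioning set.
  P6: blocked at collider Sw (neither it nor any descendant is in the conditioning set).
  P7: blocked at collider Sw (neither it nor any descendant is in the conditioning set).
{Ad} contains no descendant of Kr and blocks every backdoor path.
No other singleton works — e.g. {Hu} leaves P3 open — so {Ad} is the unique smallest valid adjustment set.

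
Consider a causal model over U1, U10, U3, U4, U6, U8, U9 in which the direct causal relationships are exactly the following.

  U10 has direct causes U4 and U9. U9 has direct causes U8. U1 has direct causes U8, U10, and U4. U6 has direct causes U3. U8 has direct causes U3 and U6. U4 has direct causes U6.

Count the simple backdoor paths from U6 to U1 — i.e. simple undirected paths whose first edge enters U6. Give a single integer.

3

A backdoor path from U6 to U1 is any simple undirected path whose first edge points into U6 (i.e. leaves U6 via a parent).
Parents of U6: {U3}.
Enumerating:
  P1: U6 <- U3 -> U8 -> U9 -> U10 <- U4 -> U1
  P2: U6 <- U3 -> U8 -> U9 -> U10 -> U1
  P3: U6 <- U3 -> U8 -> U1
That exhausts the simple backdoor paths. Count: 3.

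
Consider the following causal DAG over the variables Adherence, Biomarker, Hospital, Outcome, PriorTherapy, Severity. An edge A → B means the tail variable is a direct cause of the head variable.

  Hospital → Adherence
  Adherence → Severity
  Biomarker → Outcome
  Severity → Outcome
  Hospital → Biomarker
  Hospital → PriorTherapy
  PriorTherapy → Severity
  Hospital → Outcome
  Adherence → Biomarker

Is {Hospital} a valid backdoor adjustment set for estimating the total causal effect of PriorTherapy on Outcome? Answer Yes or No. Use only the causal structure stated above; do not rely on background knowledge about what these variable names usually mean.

Yes

Backdoor paths from PriorTherapy to Outcome (paths whose first edge points into PriorTherapy):
  P1: PriorTherapy <- Hospital -> Adherence -> Biomarker -> Outcome
  P2: PriorTherapy <- Hospital -> Adherence -> Severity -> Outcome
  P3: PriorTherapy <- Hospital -> Biomarker <- Adherence -> Severity -> Outcome
  P4: PriorTherapy <- Hospital -> Biomarker -> Outcome
  P5: PriorTherapy <- Hospital -> Outcome
Condition 1 (no descendant of PriorTherapy in the set): holds — descendants of PriorTherapy are {Outcome, Severity}; none are in {Hospital}.
Condition 2 (every backdoor path blocked by {Hospital}):
  P1: blocked at fork node Hospital ∈ conditioning set.
  P2: blocked at fork node Hospital ∈ conditioning set.
  P3: blocked at fork node Hospital ∈ conditioning set.
  P4: blocked at fork node Hospital ∈ conditioning set.
  P5: blocked at fork node Hospital ∈ conditioning set.
{Hospital} satisfies the backdoor criterion.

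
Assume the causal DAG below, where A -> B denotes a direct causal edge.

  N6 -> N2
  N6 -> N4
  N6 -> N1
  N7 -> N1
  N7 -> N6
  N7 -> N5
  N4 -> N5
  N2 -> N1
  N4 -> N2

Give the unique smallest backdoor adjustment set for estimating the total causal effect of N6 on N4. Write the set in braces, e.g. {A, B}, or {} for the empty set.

{}

Variables eligible for adjustment (non-descendants of N6, excluding N6 and N4): {N7}.
Backdoor paths from N6 to N4:
  P1: N6 <- N7 -> N5 <- N4
  P2: N6 <- N7 -> N1 <- N2 <- N4
Each backdoor path contains an unconditioned collider, so every path is already blocked with the empty conditioning set:
  P1: blocked at collider N5 (neither it nor any descendant is in the conditioning set).
  P2: blocked at collider N1 (neither it nor any descendant is in the conditioning set).
The empty set is therefore the unique smallest valid set.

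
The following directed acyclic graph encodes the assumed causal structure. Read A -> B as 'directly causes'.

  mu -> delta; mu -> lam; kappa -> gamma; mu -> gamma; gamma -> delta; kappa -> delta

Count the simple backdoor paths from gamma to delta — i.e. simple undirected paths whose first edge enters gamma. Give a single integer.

2

A backdoor path from gamma to delta is any simple undirected path whose first edge points into gamma (i.e. leaves gamma via a parent).
Parents of gamma: {kappa, mu}.
Enumerating:
  P1: gamma <- mu -> delta
  P2: gamma <- kappa -> delta
That exhausts the simple backdoor paths. Count: 2.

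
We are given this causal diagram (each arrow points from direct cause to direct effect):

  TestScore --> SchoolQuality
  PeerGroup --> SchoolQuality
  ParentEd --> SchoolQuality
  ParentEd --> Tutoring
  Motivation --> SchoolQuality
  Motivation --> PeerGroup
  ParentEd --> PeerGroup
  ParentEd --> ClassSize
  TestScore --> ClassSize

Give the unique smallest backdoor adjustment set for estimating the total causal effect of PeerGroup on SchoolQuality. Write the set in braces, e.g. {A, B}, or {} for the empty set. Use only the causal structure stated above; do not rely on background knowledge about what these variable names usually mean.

{Motivation, ParentEd}

Variables eligible for adjustment (non-descendants of PeerGroup, excluding PeerGroup and SchoolQuality): {ClassSize, Motivation, ParentEd, TestScore, Tutoring}.
Backdoor paths from PeerGroup to SchoolQuality:
  P1: PeerGroup <- ParentEd -> ClassSize <- TestScore -> SchoolQuality
  P2: PeerGroup <- ParentEd -> SchoolQuality
  P3: PeerGroup <- Motivation -> SchoolQuality
The empty set is not sufficient: P2 (PeerGroup <- ParentEd -> SchoolQuality) has no collider blocking it and no conditioned non-collider, so it is open.
Try {Motivation, ParentEd}:
  P1: blocked at fork node ParentEd ∈ conditioning set.
  P2: blocked at fork node ParentEd ∈ conditioning set.
  P3: blocked at fork node Motivation ∈ conditioning set.
{Motivation, ParentEd} contains no descendant of PeerGroup and blocks every backdoor path.
Every element of {Motivation, ParentEd} is needed (dropping Motivation leaves P3 open; dropping ParentEd leaves P2 open), so no proper subset is valid.
Among all size-2 subsets of the eligible variables, only {Motivation, ParentEd} blocks every backdoor path, so it is the unique smallest valid adjustment set.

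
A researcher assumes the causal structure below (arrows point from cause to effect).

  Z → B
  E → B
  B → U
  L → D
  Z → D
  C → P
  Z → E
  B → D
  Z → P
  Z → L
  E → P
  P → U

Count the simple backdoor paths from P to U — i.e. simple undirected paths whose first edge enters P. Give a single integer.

A backdoor path from P to U is any simple undirected path whose first edge points into P (i.e. leaves P via a parent).
Parents of P: {C, E, Z}.
Enumerating:
  P1: P <- Z -> E -> B -> U
  P2: P <- Z -> B -> U
  P3: P <- Z -> L -> D <- B -> U
  P4: P <- Z -> D <- B -> U
  P5: P <- E <- Z -> B -> U
  P6: P <- E <- Z -> L -> D <- B -> U
  P7: P <- E <- Z -> D <- B -> U
  P8: P <- E -> B -> U
That exhausts the simple backdoor paths. Count: 8.

8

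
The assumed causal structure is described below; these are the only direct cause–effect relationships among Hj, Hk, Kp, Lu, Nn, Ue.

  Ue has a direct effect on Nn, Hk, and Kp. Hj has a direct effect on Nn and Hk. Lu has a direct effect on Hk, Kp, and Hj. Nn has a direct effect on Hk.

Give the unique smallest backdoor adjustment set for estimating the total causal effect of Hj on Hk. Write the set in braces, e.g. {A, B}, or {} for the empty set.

{Lu}

Variables eligible for adjustment (non-descendants of Hj, excluding Hj and Hk): {Kp, Lu, Ue}.
Backdoor paths from Hj to Hk:
  P1: Hj <- Lu -> Kp <- Ue -> Nn -> Hk
  P2: Hj <- Lu -> Kp <- Ue -> Hk
  P3: Hj <- Lu -> Hk
The empty set is not sufficient: P3 (Hj <- Lu -> Hk) has no collider blocking it and no conditioned non-collider, so it is open.
Try {Lu}:
  P1: blocked at fork node Lu ∈ conditioning set.
  P2: blocked at fork node Lu ∈ conditioning set.
  P3: blocked at fork node Lu ∈ conditioning set.
{Lu} contains no descendant of Hj and blocks every backdoor path.
No other singleton works — e.g. {Ue} leaves P3 open — so {Lu} is the unique smallest valid adjustment set.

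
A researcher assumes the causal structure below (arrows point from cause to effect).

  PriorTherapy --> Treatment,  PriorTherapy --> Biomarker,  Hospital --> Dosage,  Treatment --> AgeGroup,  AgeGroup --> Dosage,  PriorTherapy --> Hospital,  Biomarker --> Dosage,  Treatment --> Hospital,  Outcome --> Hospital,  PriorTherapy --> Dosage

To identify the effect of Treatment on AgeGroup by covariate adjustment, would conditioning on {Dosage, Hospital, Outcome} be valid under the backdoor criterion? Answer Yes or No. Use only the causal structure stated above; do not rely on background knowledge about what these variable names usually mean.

No

Backdoor paths from Treatment to AgeGroup (paths whose first edge points into Treatment):
  P1: Treatment <- PriorTherapy -> Biomarker -> Dosage <- AgeGroup
  P2: Treatment <- PriorTherapy -> Hospital -> Dosage <- AgeGroup
  P3: Treatment <- PriorTherapy -> Dosage <- AgeGroup
Condition 1 (no descendant of Treatment in the set): FAILS — Dosage and Hospital are descendants of Treatment.
Condition 2 (every backdoor path blocked by {Dosage, Hospital, Outcome}):
  P1: open — collider(s) Dosage are conditioned on (or have a conditioned descendant) and no non-collider on the path is in the set.
  P2: blocked at chain node Hospital ∈ conditioning set.
  P3: open — collider(s) Dosage are conditioned on (or have a conditioned descendant) and no non-collider on the path is in the set.
{Dosage, Hospital, Outcome} does not satisfy the backdoor criterion.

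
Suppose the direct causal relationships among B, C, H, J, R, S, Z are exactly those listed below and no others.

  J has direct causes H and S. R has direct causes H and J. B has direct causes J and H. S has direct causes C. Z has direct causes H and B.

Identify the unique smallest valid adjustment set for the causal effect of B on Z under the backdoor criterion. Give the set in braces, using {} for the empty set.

{H}

Variables eligible for adjustment (non-descendants of B, excluding B and Z): {C, H, J, R, S}.
Backdoor paths from B to Z:
  P1: B <- H -> Z
  P2: B <- J <- H -> Z
  P3: B <- J -> R <- H -> Z
The empty set is not sufficient: P1 (B <- H -> Z) has no collider blocking it and no conditioned non-collider, so it is open.
Try {H}:
  P1: blocked at fork node H ∈ conditioning set.
  P2: blocked at fork node H ∈ conditioning set.
  P3: blocked at collider R (neither it nor any descendant is in the conditioning set).
{H} contains no descendant of B and blocks every backdoor path.
No other singleton works — e.g. {C} leaves P1 open — so {H} is the unique smallest valid adjustment set.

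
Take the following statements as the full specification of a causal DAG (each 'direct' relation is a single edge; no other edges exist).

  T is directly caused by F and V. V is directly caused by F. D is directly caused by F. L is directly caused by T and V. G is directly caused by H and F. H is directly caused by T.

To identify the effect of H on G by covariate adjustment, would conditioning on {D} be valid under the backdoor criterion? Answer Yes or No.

Backdoor paths from H to G (paths whose first edge points into H):
  P1: H <- T <- F -> G
  P2: H <- T <- V <- F -> G
  P3: H <- T -> L <- V <- F -> G
Condition 1 (no descendant of H in the set): holds — descendants of H are {G}; none are in {D}.
Condition 2 (every backdoor path blocked by {D}):
  P1: open — no interior node is in the conditioning set.
  P2: open — no interior node is in the conditioning set.
  P3: blocked at collider L (neither it nor any descendant is in the conditioning set).
{D} does not satisfy the backdoor criterion.

No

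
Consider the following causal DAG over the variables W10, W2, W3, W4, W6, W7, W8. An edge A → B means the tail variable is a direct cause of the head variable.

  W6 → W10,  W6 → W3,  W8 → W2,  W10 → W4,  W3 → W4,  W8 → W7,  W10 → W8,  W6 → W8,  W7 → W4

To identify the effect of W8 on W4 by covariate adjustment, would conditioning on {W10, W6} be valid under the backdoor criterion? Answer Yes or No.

Backdoor paths from W8 to W4 (paths whose first edge points into W8):
  P1: W8 <- W6 -> W10 -> W4
  P2: W8 <- W6 -> W3 -> W4
  P3: W8 <- W10 <- W6 -> W3 -> W4
  P4: W8 <- W10 -> W4
Condition 1 (no descendant of W8 in the set): holds — descendants of W8 are {W2, W4, W7}; none are in {W10, W6}.
Condition 2 (every backdoor path blocked by {W10, W6}):
  P1: blocked at fork node W6 ∈ conditioning set.
  P2: blocked at fork node W6 ∈ conditioning set.
  P3: blocked at chain node W10 ∈ conditioning set.
  P4: blocked at fork node W10 ∈ conditioning set.
{W10, W6} satisfies the backdoor criterion.

Yes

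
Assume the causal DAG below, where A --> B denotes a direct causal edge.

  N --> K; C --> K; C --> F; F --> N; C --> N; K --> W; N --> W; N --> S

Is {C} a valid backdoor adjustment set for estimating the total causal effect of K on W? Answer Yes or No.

No

Backdoor paths from K to W (paths whose first edge points into K):
  P1: K <- C -> F -> N -> W
  P2: K <- C -> N -> W
  P3: K <- N -> W
Condition 1 (no descendant of K in the set): holds — descendants of K are {W}; none are in {C}.
Condition 2 (every backdoor path blocked by {C}):
  P1: blocked at fork node C ∈ conditioning set.
  P2: blocked at fork node C ∈ conditioning set.
  P3: open — no interior node is in the conditioning set.
{C} does not satisfy the backdoor criterion.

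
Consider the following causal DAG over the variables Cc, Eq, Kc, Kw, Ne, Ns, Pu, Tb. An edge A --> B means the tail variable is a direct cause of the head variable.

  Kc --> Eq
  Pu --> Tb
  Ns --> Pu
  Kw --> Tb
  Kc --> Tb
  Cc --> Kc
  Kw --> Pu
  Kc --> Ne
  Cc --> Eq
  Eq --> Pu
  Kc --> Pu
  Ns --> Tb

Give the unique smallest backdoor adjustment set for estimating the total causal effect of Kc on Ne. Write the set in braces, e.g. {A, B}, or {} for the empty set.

{}

Variables eligible for adjustment (non-descendants of Kc, excluding Kc and Ne): {Cc, Kw, Ns}.
Backdoor paths from Kc to Ne:
  (none)
With no backdoor paths the empty set already satisfies the criterion, and it is trivially minimal.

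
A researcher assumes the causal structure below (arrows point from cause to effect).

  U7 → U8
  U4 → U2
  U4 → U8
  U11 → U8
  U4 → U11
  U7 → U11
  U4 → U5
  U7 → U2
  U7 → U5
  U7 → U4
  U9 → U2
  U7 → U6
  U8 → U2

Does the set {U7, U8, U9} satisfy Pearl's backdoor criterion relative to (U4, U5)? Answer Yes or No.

No

Backdoor paths from U4 to U5 (paths whose first edge points into U4):
  P1: U4 <- U7 -> U5
Condition 1 (no descendant of U4 in the set): FAILS — U8 is a descendant of U4.
Condition 2 (every backdoor path blocked by {U7, U8, U9}):
  P1: blocked at fork node U7 ∈ conditioning set.
{U7, U8, U9} does not satisfy the backdoor criterion.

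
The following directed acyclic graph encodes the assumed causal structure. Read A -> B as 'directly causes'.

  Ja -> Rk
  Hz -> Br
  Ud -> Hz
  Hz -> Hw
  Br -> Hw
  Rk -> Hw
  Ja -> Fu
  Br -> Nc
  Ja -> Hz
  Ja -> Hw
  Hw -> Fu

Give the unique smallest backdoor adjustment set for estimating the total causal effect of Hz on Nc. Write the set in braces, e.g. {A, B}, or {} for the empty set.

Variables eligible for adjustment (non-descendants of Hz, excluding Hz and Nc): {Ja, Rk, Ud}.
Backdoor paths from Hz to Nc:
  P1: Hz <- Ja -> Rk -> Hw <- Br -> Nc
  P2: Hz <- Ja -> Hw <- Br -> Nc
  P3: Hz <- Ja -> Fu <- Hw <- Br -> Nc
Each backdoor path contains an unconditioned collider, so every path is already blocked with the empty conditioning set:
  P1: blocked at collider Hw (neither it nor any descendant is in the conditioning set).
  P2: blocked at collider Hw (neither it nor any descendant is in the conditioning set).
  P3: blocked at collider Fu (neither it nor any descendant is in the conditioning set).
The empty set is therefore the unique smallest valid set.

{}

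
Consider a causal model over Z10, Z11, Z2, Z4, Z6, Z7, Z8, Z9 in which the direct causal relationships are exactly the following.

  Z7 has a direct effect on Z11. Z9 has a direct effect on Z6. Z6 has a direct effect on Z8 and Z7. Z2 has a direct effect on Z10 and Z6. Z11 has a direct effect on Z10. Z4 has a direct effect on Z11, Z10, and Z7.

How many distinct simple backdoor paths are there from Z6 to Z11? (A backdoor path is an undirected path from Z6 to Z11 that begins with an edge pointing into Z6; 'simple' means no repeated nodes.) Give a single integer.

A backdoor path from Z6 to Z11 is any simple undirected path whose first edge points into Z6 (i.e. leaves Z6 via a parent).
Parents of Z6: {Z2, Z9}.
Enumerating:
  P1: Z6 <- Z2 -> Z10 <- Z4 -> Z7 -> Z11
  P2: Z6 <- Z2 -> Z10 <- Z4 -> Z11
  P3: Z6 <- Z2 -> Z10 <- Z11
That exhausts the simple backdoor paths. Count: 3.

3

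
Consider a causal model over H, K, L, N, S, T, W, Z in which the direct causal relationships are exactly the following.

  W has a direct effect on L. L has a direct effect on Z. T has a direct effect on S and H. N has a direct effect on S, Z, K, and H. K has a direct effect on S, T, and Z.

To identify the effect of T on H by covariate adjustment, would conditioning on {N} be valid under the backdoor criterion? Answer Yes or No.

Yes

Backdoor paths from T to H (paths whose first edge points into T):
  P1: T <- K <- N -> H
  P2: T <- K -> S <- N -> H
  P3: T <- K -> Z <- N -> H
Condition 1 (no descendant of T in the set): holds — descendants of T are {H, S}; none are in {N}.
Condition 2 (every backdoor path blocked by {N}):
  P1: blocked at fork node N ∈ conditioning set.
  P2: blocked at collider S (neither it nor any descendant is in the conditioning set).
  P3: blocked at collider Z (neither it nor any descendant is in the conditioning set).
{N} satisfies the backdoor criterion.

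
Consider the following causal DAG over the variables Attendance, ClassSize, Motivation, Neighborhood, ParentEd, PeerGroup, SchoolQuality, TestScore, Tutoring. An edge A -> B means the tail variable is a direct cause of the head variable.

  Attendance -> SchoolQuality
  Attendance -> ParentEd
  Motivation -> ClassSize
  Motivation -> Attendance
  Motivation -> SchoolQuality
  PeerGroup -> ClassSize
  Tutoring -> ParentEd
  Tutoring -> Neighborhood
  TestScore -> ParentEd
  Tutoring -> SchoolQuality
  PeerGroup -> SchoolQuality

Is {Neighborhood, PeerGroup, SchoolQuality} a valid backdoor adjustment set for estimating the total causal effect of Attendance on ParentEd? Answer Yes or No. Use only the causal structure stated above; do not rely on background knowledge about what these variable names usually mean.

Backdoor paths from Attendance to ParentEd (paths whose first edge points into Attendance):
  P1: Attendance <- Motivation -> ClassSize <- PeerGroup -> SchoolQuality <- Tutoring -> ParentEd
  P2: Attendance <- Motivation -> SchoolQuality <- Tutoring -> ParentEd
Condition 1 (no descendant of Attendance in the set): FAILS — SchoolQuality is a descendant of Attendance.
Condition 2 (every backdoor path blocked by {Neighborhood, PeerGroup, SchoolQuality}):
  P1: blocked at collider ClassSize (neither it nor any descendant is in the conditioning set).
  P2: open — collider(s) SchoolQuality are conditioned on (or have a conditioned descendant) and no non-collider on the path is in the set.
{Neighborhood, PeerGroup, SchoolQuality} does not satisfy the backdoor criterion.

No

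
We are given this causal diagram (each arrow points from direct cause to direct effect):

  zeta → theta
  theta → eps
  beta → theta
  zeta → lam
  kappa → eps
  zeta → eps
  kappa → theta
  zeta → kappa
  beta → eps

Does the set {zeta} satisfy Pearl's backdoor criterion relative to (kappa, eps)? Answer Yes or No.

Yes

Backdoor paths from kappa to eps (paths whose first edge points into kappa):
  P1: kappa <- zeta -> theta <- beta -> eps
  P2: kappa <- zeta -> theta -> eps
  P3: kappa <- zeta -> eps
Condition 1 (no descendant of kappa in the set): holds — descendants of kappa are {eps, theta}; none are in {zeta}.
Condition 2 (every backdoor path blocked by {zeta}):
  P1: blocked at fork node zeta ∈ conditioning set.
  P2: blocked at fork node zeta ∈ conditioning set.
  P3: blocked at fork node zeta ∈ conditioning set.
{zeta} satisfies the backdoor criterion.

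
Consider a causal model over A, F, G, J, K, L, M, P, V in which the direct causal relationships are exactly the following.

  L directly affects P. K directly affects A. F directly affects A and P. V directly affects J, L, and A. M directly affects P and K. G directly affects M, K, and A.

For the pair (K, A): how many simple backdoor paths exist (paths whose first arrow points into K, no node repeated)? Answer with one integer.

A backdoor path from K to A is any simple undirected path whose first edge points into K (i.e. leaves K via a parent).
Parents of K: {G, M}.
Enumerating:
  P1: K <- G -> M -> P <- F -> A
  P2: K <- G -> M -> P <- L <- V -> A
  P3: K <- G -> A
  P4: K <- M <- G -> A
  P5: K <- M -> P <- F -> A
  P6: K <- M -> P <- L <- V -> A
That exhausts the simple backdoor paths. Count: 6.

6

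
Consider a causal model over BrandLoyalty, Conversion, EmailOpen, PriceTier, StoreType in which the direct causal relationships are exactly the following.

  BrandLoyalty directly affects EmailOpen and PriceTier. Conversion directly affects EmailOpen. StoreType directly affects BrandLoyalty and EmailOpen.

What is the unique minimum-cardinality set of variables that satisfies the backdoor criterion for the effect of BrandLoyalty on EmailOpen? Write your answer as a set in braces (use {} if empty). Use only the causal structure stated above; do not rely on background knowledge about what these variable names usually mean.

Variables eligible for adjustment (non-descendants of BrandLoyalty, excluding BrandLoyalty and EmailOpen): {Conversion, StoreType}.
Backdoor paths from BrandLoyalty to EmailOpen:
  P1: BrandLoyalty <- StoreType -> EmailOpen
The empty set is not sufficient: P1 (BrandLoyalty <- StoreType -> EmailOpen) has no collider blocking it and no conditioned non-collider, so it is open.
Try {StoreType}:
  P1: blocked at fork node StoreType ∈ conditioning set.
{StoreType} contains no descendant of BrandLoyalty and blocks every backdoor path.
No other singleton works — e.g. {Conversion} leaves P1 open — so {StoreType} is the unique smallest valid adjustment set.

{StoreType}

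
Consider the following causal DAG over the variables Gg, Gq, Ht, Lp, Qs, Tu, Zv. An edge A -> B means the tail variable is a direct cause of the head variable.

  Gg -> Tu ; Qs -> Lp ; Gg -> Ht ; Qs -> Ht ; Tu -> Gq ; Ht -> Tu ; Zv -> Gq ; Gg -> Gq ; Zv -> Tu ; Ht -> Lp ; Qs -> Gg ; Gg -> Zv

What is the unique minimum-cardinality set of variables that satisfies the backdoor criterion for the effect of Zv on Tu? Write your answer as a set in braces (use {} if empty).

Variables eligible for adjustment (non-descendants of Zv, excluding Zv and Tu): {Gg, Ht, Lp, Qs}.
Backdoor paths from Zv to Tu:
  P1: Zv <- Gg <- Qs -> Ht -> Tu
  P2: Zv <- Gg <- Qs -> Lp <- Ht -> Tu
  P3: Zv <- Gg -> Ht -> Tu
  P4: Zv <- Gg -> Tu
  P5: Zv <- Gg -> Gq <- Tu
The empty set is not sufficient: P1 (Zv <- Gg <- Qs -> Ht -> Tu) has no collider blocking it and no conditioned non-collider, so it is open.
Try {Gg}:
  P1: blocked at chain node Gg ∈ conditioning set.
  P2: blocked at chain node Gg ∈ conditioning set.
  P3: blocked at fork node Gg ∈ conditioning set.
  P4: blocked at fork node Gg ∈ conditioning set.
  P5: blocked at fork node Gg ∈ conditioning set.
{Gg} contains no descendant of Zv and blocks every backdoor path.
No other singleton works — e.g. {Qs} leaves P3 open — so {Gg} is the unique smallest valid adjustment set.

{Gg}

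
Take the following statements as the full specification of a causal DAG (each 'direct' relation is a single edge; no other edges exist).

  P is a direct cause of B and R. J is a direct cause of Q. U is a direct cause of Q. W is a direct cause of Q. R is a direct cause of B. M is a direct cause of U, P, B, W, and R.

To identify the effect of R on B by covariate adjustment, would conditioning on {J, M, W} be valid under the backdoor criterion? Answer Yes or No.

No

Backdoor paths from R to B (paths whose first edge points into R):
  P1: R <- M -> P -> B
  P2: R <- M -> B
  P3: R <- P <- M -> B
  P4: R <- P -> B
Condition 1 (no descendant of R in the set): holds — descendants of R are {B}; none are in {J, M, W}.
Condition 2 (every backdoor path blocked by {J, M, W}):
  P1: blocked at fork node M ∈ conditioning set.
  P2: blocked at fork node M ∈ conditioning set.
  P3: blocked at fork node M ∈ conditioning set.
  P4: open — no interior node is in the conditioning set.
{J, M, W} does not satisfy the backdoor criterion.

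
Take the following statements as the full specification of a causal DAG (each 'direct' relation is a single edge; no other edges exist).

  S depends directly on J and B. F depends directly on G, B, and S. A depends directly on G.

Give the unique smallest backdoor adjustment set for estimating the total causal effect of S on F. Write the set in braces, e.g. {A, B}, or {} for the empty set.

Variables eligible for adjustment (non-descendants of S, excluding S and F): {A, B, G, J}.
Backdoor paths from S to F:
  P1: S <- B -> F
The empty set is not sufficient: P1 (S <- B -> F) has no collider blocking it and no conditioned non-collider, so it is open.
Try {B}:
  P1: blocked at fork node B ∈ conditioning set.
{B} contains no descendant of S and blocks every backdoor path.
No other singleton works — e.g. {G} leaves P1 open — so {B} is the unique smallest valid adjustment set.

{B}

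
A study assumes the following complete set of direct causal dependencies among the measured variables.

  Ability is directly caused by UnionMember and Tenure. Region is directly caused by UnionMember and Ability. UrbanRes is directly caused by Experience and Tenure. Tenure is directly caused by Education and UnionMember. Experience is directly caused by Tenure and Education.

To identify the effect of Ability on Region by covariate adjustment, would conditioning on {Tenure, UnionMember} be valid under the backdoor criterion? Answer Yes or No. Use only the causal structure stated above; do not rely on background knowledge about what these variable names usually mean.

Yes

Backdoor paths from Ability to Region (paths whose first edge points into Ability):
  P1: Ability <- UnionMember -> Region
  P2: Ability <- Tenure <- UnionMember -> Region
Condition 1 (no descendant of Ability in the set): holds — descendants of Ability are {Region}; none are in {Tenure, UnionMember}.
Condition 2 (every backdoor path blocked by {Tenure, UnionMember}):
  P1: blocked at fork node UnionMember ∈ conditioning set.
  P2: blocked at chain node Tenure ∈ conditioning set.
{Tenure, UnionMember} satisfies the backdoor criterion.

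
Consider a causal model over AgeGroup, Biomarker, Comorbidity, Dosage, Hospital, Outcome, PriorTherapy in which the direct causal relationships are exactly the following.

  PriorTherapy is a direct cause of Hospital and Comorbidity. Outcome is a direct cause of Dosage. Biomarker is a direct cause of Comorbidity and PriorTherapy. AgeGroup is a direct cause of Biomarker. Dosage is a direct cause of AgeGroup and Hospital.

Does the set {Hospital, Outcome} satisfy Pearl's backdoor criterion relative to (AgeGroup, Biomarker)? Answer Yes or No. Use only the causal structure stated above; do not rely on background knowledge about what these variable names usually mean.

Backdoor paths from AgeGroup to Biomarker (paths whose first edge points into AgeGroup):
  P1: AgeGroup <- Dosage -> Hospital <- PriorTherapy <- Biomarker
  P2: AgeGroup <- Dosage -> Hospital <- PriorTherapy -> Comorbidity <- Biomarker
Condition 1 (no descendant of AgeGroup in the set): FAILS — Hospital is a descendant of AgeGroup.
Condition 2 (every backdoor path blocked by {Hospital, Outcome}):
  P1: open — collider(s) Hospital are conditioned on (or have a conditioned descendant) and no non-collider on the path is in the set.
  P2: blocked at collider Comorbidity (neither it nor any descendant is in the conditioning set).
{Hospital, Outcome} does not satisfy the backdoor criterion.

No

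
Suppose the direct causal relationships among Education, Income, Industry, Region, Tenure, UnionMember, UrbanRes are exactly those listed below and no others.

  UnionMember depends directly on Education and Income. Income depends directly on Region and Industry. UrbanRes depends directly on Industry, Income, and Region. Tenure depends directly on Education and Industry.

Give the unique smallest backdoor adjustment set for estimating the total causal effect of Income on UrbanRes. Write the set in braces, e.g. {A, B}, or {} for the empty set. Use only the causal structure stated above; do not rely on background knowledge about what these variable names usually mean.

{Industry, Region}

Variables eligible for adjustment (non-descendants of Income, excluding Income and UrbanRes): {Education, Industry, Region, Tenure}.
Backdoor paths from Income to UrbanRes:
  P1: Income <- Region -> UrbanRes
  P2: Income <- Industry -> UrbanRes
The empty set is not sufficient: P1 (Income <- Region -> UrbanRes) has no collider blocking it and no conditioned non-collider, so it is open.
Try {Industry, Region}:
  P1: blocked at fork node Region ∈ conditioning set.
  P2: blocked at fork node Industry ∈ conditioning set.
{Industry, Region} contains no descendant of Income and blocks every backdoor path.
Every element of {Industry, Region} is needed (dropping Industry leaves P2 open; dropping Region leaves P1 open), so no proper subset is valid.
Among all size-2 subsets of the eligible variables, only {Industry, Region} blocks every backdoor path, so it is the unique smallest valid adjustment set.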